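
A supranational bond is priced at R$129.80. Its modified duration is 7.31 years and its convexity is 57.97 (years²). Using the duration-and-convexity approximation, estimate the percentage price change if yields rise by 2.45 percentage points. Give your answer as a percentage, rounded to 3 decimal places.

Duration effect: -D_mod·Δy = -7.31 × (+0.0245) = -0.179095
Convexity effect: ½·C·(Δy)² = 0.5 × 57.97 × (0.0245)² = +0.01739824625
ΔP/P ≈ -0.179095 + 0.01739824625 = -0.16169675375
= -16.169675375%.

-16.170%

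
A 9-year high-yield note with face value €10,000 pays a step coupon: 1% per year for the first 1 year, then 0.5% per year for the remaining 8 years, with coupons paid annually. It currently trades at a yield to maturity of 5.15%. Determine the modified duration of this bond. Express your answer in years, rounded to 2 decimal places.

8.29 years

Periodic yield y = 0.0515. First find Macaulay duration:
  t   CF        PV=CF/(1+0.0515)^t    t·PV
  1       100.00        95.1022        95.1022
  2        50.00        45.2222        90.4444
  3        50.00        43.0073       129.0219
  4        50.00        40.9009       163.6036
  5        50.00        38.8977       194.4884
  6        50.00        36.9926       221.9553
  7        50.00        35.1807       246.2652
  8        50.00        33.4577       267.6614
  9    10,050.00     6,395.6188    57,560.5689
  Σ                  6,764.3800    58,969.1114
P = 6,764.3800; Macaulay duration = 58,969.1114 / 6,764.3800 = 8.71759 years.
Modified duration = D_Mac / (1 + y) = 8.71759 / 1.0515 = 8.29063 years.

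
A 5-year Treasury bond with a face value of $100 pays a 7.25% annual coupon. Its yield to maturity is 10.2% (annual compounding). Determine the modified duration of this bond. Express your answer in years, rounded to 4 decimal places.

3.9248 years

Periodic yield y = 0.102. First find Macaulay duration:
  t   CF        PV=CF/(1+0.102)^t    t·PV
  1         7.25         6.5789         6.5789
  2         7.25         5.9700        11.9400
  3         7.25         5.4174        16.2523
  4         7.25         4.9160        19.6640
  5       107.25        65.9917       329.9585
  Σ                     88.8741       384.3937
P = 88.8741; Macaulay duration = 384.3937 / 88.8741 = 4.32515 years.
Modified duration = D_Mac / (1 + y) = 4.32515 / 1.102 = 3.92482 years.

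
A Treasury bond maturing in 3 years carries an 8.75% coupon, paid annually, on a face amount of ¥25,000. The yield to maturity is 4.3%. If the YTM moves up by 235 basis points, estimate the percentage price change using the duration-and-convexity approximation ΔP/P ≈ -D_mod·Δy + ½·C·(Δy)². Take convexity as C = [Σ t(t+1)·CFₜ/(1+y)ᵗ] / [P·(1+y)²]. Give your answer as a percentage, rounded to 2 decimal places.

-5.99%

With y = 0.043:
  t   CF        PV=CF/(1+0.043)^t    t·PV        t(t+1)·PV
  1     2,187.50     2,097.3154     2,097.3154       4,194.6309
  2     2,187.50     2,010.8489     4,021.6979      12,065.0936
  3    27,187.50    23,961.6295    71,884.8885     287,539.5542
  Σ                 28,069.7939    78,003.9018     303,799.2787
P = 28,069.7939; D_Mac = 2.77893 yrs; D_mod = 2.66436 yrs; C = 9.94899.
Duration effect: -2.66436 × (+0.0235) = -0.062612
Convexity effect: 0.5 × 9.94899 × (0.0235)² = +0.0027472
ΔP/P ≈ -0.062612 + 0.0027472 = -0.059865 = -5.9865%.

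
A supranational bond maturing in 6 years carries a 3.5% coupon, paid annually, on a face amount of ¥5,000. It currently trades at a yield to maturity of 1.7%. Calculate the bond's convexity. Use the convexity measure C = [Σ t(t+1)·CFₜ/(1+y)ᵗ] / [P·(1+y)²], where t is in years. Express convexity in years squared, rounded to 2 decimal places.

36.48

With y = 0.017:
  t   CF        PV=CF/(1+0.017)^t    t·PV        t(t+1)·PV
  1       175.00       172.0747       172.0747         344.1495
  2       175.00       169.1984       338.3967       1,015.1901
  3       175.00       166.3701       499.1102       1,996.4408
  4       175.00       163.5891       654.3562       3,271.7810
  5       175.00       160.8545       804.2726       4,825.6358
  6     5,175.00     4,677.1860    28,063.1157     196,441.8100
  Σ                  5,509.2727    30,531.3262     207,895.0072
P = 5,509.2727.
Convexity = Σ t(t+1)·PV / [P·(1+y)²] = 207,895.0072 / (5,509.2727 × 1.034289) = 36.48446.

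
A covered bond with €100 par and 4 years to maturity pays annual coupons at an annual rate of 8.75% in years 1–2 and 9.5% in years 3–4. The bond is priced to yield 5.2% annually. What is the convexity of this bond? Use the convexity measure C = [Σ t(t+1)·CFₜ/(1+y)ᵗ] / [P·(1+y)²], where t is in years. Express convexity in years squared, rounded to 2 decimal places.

With y = 0.052:
  t   CF        PV=CF/(1+0.052)^t    t·PV        t(t+1)·PV
  1         8.75         8.3175         8.3175          16.6350
  2         8.75         7.9064        15.8127          47.4382
  3         9.50         8.1597        24.4792          97.9169
  4       109.50        89.4028       357.6112       1,788.0562
  Σ                    113.7864       406.2207       1,950.0462
P = 113.7864.
Convexity = Σ t(t+1)·PV / [P·(1+y)²] = 1,950.0462 / (113.7864 × 1.106704) = 15.48542.

15.49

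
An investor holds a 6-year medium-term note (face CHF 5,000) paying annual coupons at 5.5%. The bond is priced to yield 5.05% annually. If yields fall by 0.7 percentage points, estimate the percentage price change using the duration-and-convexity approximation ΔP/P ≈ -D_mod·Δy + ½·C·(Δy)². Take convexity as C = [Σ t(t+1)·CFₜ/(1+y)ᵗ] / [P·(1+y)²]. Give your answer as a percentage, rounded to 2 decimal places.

+3.60%

With y = 0.0505:
  t   CF        PV=CF/(1+0.0505)^t    t·PV        t(t+1)·PV
  1       275.00       261.7801       261.7801         523.5602
  2       275.00       249.1957       498.3914       1,495.1743
  3       275.00       237.2163       711.6489       2,846.5956
  4       275.00       225.8128       903.2510       4,516.2551
  5       275.00       214.9574     1,074.7870       6,448.7221
  6     5,275.00     3,925.0584    23,550.3504     164,852.4530
  Σ                  5,114.0207    27,000.2089     180,682.7604
P = 5,114.0207; D_Mac = 5.27964 yrs; D_mod = 5.02584 yrs; C = 32.01564.
Duration effect: -5.02584 × (-0.007) = +0.035181
Convexity effect: 0.5 × 32.01564 × (-0.007)² = +0.0007844
ΔP/P ≈ +0.035181 + 0.0007844 = +0.035965 = +3.5965%.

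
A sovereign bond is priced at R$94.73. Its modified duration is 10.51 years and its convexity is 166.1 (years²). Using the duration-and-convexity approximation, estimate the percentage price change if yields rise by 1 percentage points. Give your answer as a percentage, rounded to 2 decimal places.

Duration effect: -D_mod·Δy = -10.51 × (+0.01) = -0.105100
Convexity effect: ½·C·(Δy)² = 0.5 × 166.1 × (0.01)² = +0.0083050
ΔP/P ≈ -0.105100 + 0.0083050 = -0.096795
= -9.6795%.

-9.68%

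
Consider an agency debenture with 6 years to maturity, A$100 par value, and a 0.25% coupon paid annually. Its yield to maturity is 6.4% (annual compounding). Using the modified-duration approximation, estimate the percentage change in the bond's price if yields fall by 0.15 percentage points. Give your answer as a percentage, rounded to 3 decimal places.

+0.839%

Periodic yield y = 0.064. Modified duration first:
  t   CF        PV=CF/(1+0.064)^t    t·PV
  1         0.25         0.2350         0.2350
  2         0.25         0.2208         0.4417
  3         0.25         0.2075         0.6226
  4         0.25         0.1951         0.7802
  5         0.25         0.1833         0.9166
  6       100.25        69.0931       414.5585
  Σ                     70.1348       417.5547
P = 70.1348; D_Mac = 5.95360 yrs; D_mod = 5.95360/(1+0.064) = 5.59549 yrs.
ΔP/P ≈ -D_mod · Δy = -5.59549 × (-0.0015) = +0.008393 = +0.8393%.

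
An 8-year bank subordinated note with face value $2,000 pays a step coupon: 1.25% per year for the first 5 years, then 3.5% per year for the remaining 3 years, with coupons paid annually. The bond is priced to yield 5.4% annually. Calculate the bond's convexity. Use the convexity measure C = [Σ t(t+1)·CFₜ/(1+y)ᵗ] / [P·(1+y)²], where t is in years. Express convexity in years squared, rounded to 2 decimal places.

59.87

With y = 0.054:
  t   CF        PV=CF/(1+0.054)^t    t·PV        t(t+1)·PV
  1        25.00        23.7192        23.7192          47.4383
  2        25.00        22.5040        45.0079         135.0237
  3        25.00        21.3510        64.0530         256.2120
  4        25.00        20.2571        81.0285         405.1423
  5        25.00        19.2193        96.0964         576.5782
  6        70.00        51.0569       306.3414       2,144.3895
  7        70.00        48.4411       339.0875       2,712.7001
  8     2,070.00     1,359.0814    10,872.6509      97,853.8584
  Σ                  1,565.6298    11,827.9847     104,131.3425
P = 1,565.6298.
Convexity = Σ t(t+1)·PV / [P·(1+y)²] = 104,131.3425 / (1,565.6298 × 1.110916) = 59.87026.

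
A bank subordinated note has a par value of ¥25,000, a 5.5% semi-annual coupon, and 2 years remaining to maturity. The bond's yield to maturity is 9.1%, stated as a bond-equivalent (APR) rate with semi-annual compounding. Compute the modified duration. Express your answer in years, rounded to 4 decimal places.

Periodic yield y = 0.0455. First find Macaulay duration:
  t   CF        PV=CF/(1+0.0455)^t    t·PV
  1       687.50       657.5801       657.5801
  2       687.50       628.9623     1,257.9246
  3       687.50       601.5900     1,804.7699
  4    25,687.50    21,499.3679    85,997.4714
  Σ                 23,387.5003    89,717.7461
P = 23,387.5003; Macaulay duration = 89,717.7461 / 23,387.5003 = 3.83614 half-year periods = 1.91807 years.
Modified duration = D_Mac / (1 + y) = 1.91807 / 1.0455 = 1.83460 years.

1.8346 years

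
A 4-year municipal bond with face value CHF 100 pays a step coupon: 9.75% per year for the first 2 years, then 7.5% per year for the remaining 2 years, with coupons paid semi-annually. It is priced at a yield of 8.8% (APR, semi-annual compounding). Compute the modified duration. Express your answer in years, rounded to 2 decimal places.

Periodic yield y = 0.044. First find Macaulay duration:
  t   CF        PV=CF/(1+0.044)^t    t·PV
  1        4.875         4.6695         4.6695
  2        4.875         4.4727         8.9455
  3        4.875         4.2842        12.8527
  4        4.875         4.1037        16.4147
  5        3.750         3.0236        15.1182
  6        3.750         2.8962        17.3772
  7        3.750         2.7741        19.4190
  8      103.750        73.5164       588.1310
  Σ                     99.7405       682.9277
P = 99.7405; Macaulay duration = 682.9277 / 99.7405 = 6.84704 half-year periods = 3.42352 years.
Modified duration = D_Mac / (1 + y) = 3.42352 / 1.044 = 3.27924 years.

3.28 years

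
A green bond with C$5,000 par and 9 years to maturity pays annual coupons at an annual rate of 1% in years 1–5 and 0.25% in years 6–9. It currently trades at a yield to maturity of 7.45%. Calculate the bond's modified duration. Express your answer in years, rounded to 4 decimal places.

Periodic yield y = 0.0745. First find Macaulay duration:
  t   CF        PV=CF/(1+0.0745)^t    t·PV
  1        50.00        46.5333        46.5333
  2        50.00        43.3069        86.6138
  3        50.00        40.3042       120.9127
  4        50.00        37.5098       150.0391
  5        50.00        34.9090       174.5452
  6        12.50         8.1222        48.7330
  7        12.50         7.5590        52.9131
  8        12.50         7.0349        56.2793
  9     5,012.50     2,625.4068    23,628.6613
  Σ                  2,850.6861    24,365.2307
P = 2,850.6861; Macaulay duration = 24,365.2307 / 2,850.6861 = 8.54715 years.
Modified duration = D_Mac / (1 + y) = 8.54715 / 1.0745 = 7.95453 years.

7.9545 years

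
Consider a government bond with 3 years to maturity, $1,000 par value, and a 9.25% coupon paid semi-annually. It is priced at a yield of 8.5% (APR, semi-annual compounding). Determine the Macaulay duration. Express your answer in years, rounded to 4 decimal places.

2.6908 years

Periodic yield y = 0.0425. Discount each cash flow and weight by its period:
  t   CF        PV=CF/(1+0.0425)^t    t·PV
  1        46.25        44.3645        44.3645
  2        46.25        42.5559        85.1118
  3        46.25        40.8210       122.4630
  4        46.25        39.1568       156.6273
  5        46.25        37.5605       187.8025
  6     1,046.25       815.0403     4,890.2419
  Σ                  1,019.4990     5,486.6109
Price P = Σ PV = 1,019.4990.
Macaulay duration = Σ(t·PV) / P = 5,486.6109 / 1,019.4990 = 5.38167 half-year periods.
In years: 5.38167 / 2 = 2.69084 years.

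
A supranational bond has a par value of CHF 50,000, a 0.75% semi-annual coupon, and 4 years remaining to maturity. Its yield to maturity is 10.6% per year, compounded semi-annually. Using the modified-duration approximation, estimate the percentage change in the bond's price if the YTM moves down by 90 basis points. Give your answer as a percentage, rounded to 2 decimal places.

Periodic yield y = 0.053. Modified duration first:
  t   CF        PV=CF/(1+0.053)^t    t·PV
  1       187.50       178.0627       178.0627
  2       187.50       169.1004       338.2007
  3       187.50       160.5891       481.7674
  4       187.50       152.5063       610.0252
  5       187.50       144.8303       724.1515
  6       187.50       137.5406       825.2438
  7       187.50       130.6179       914.3253
  8    50,187.50    33,202.3324   265,618.6592
  Σ                 34,275.5797   269,690.4358
P = 34,275.5797; D_Mac = 7.86830 half-year periods = 3.93415 yrs; D_mod = 3.93415/(1+0.053) = 3.73613 yrs.
ΔP/P ≈ -D_mod · Δy = -3.73613 × (-0.009) = +0.033625 = +3.3625%.

+3.36%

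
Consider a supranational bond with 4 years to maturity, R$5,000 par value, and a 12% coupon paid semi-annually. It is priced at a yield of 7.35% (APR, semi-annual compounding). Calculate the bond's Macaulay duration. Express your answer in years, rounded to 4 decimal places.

Periodic yield y = 0.03675. Discount each cash flow and weight by its period:
  t   CF        PV=CF/(1+0.03675)^t    t·PV
  1       300.00       289.3658       289.3658
  2       300.00       279.1086       558.2171
  3       300.00       269.2149       807.6448
  4       300.00       259.6720     1,038.6879
  5       300.00       250.4673     1,252.3365
  6       300.00       241.5889     1,449.5334
  7       300.00       233.0252     1,631.1766
  8     5,300.00     3,970.8503    31,766.8026
  Σ                  5,793.2930    38,793.7648
Price P = Σ PV = 5,793.2930.
Macaulay duration = Σ(t·PV) / P = 38,793.7648 / 5,793.2930 = 6.69632 half-year periods.
In years: 6.69632 / 2 = 3.34816 years.

3.3482 years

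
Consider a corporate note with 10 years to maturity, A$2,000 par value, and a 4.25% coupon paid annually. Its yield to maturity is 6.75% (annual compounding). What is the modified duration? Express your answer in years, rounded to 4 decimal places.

Periodic yield y = 0.0675. First find Macaulay duration:
  t   CF        PV=CF/(1+0.0675)^t    t·PV
  1        85.00        79.6253        79.6253
  2        85.00        74.5904       149.1809
  3        85.00        69.8739       209.6218
  4        85.00        65.4557       261.8228
  5        85.00        61.3168       306.5840
  6        85.00        57.4396       344.6378
  7        85.00        53.8076       376.6533
  8        85.00        50.4053       403.2421
  9        85.00        47.2180       424.9624
  10    2,085.00     1,084.9937    10,849.9371
  Σ                  1,644.7264    13,406.2675
P = 1,644.7264; Macaulay duration = 13,406.2675 / 1,644.7264 = 8.15106 years.
Modified duration = D_Mac / (1 + y) = 8.15106 / 1.0675 = 7.63566 years.

7.6357 years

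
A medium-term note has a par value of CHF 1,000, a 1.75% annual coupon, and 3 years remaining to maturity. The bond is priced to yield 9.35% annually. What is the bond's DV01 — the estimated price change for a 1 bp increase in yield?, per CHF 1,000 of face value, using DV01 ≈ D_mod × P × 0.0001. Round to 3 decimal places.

Periodic yield y = 0.0935.
  t   CF        PV=CF/(1+0.0935)^t    t·PV
  1        17.50        16.0037        16.0037
  2        17.50        14.6353        29.2705
  3     1,017.50       778.1764     2,334.5292
  Σ                    808.8153     2,379.8034
P = 808.8153; D_Mac = 2.94233 yrs; D_mod = 2.69075 yrs.
DV01 ≈ 2.69075 × 808.8153 × 0.0001 = 0.217632.

CHF 0.218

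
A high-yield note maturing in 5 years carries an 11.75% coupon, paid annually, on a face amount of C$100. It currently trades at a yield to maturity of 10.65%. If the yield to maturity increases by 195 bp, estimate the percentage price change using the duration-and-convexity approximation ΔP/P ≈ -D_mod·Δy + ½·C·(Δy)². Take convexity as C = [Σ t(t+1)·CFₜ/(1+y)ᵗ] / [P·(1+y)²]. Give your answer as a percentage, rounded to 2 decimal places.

With y = 0.1065:
  t   CF        PV=CF/(1+0.1065)^t    t·PV        t(t+1)·PV
  1        11.75        10.6191        10.6191          21.2381
  2        11.75         9.5970        19.1940          57.5819
  3        11.75         8.6733        26.0199         104.0794
  4        11.75         7.8385        31.3539         156.7697
  5       111.75        67.3737       336.8685       2,021.2112
  Σ                    104.1015       424.0554       2,360.8804
P = 104.1015; D_Mac = 4.07348 yrs; D_mod = 3.68141 yrs; C = 18.52311.
Duration effect: -3.68141 × (+0.0195) = -0.071787
Convexity effect: 0.5 × 18.52311 × (0.0195)² = +0.0035217
ΔP/P ≈ -0.071787 + 0.0035217 = -0.068266 = -6.8266%.

-6.83%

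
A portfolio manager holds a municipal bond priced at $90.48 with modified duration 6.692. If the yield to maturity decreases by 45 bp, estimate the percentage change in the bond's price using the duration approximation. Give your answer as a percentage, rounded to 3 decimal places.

+3.011%

Duration approximation: ΔP/P ≈ -D_mod · Δy = -6.692 × (-0.0045) = +0.030114.
As a percentage: +3.0114%.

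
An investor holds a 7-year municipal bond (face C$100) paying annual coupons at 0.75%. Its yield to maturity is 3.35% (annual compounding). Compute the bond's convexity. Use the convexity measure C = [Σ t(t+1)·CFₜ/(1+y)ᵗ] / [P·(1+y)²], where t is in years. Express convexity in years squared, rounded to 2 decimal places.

With y = 0.0335:
  t   CF        PV=CF/(1+0.0335)^t    t·PV        t(t+1)·PV
  1         0.75         0.7257         0.7257           1.4514
  2         0.75         0.7022         1.4043           4.2130
  3         0.75         0.6794         2.0382           8.1529
  4         0.75         0.6574         2.6295          13.1477
  5         0.75         0.6361         3.1804          19.0823
  6         0.75         0.6155         3.6927          25.8492
  7       100.75        79.9966       559.9764       4,479.8112
  Σ                     84.0128       573.6473       4,551.7077
P = 84.0128.
Convexity = Σ t(t+1)·PV / [P·(1+y)²] = 4,551.7077 / (84.0128 × 1.068122) = 50.72335.

50.72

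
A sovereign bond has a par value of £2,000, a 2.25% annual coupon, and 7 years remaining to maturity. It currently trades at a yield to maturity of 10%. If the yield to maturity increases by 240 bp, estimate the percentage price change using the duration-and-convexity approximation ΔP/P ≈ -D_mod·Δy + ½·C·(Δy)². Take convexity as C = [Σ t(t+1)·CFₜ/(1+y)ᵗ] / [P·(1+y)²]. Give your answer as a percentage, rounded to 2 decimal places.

-12.79%

With y = 0.1:
  t   CF        PV=CF/(1+0.1)^t    t·PV        t(t+1)·PV
  1        45.00        40.9091        40.9091          81.8182
  2        45.00        37.1901        74.3802         223.1405
  3        45.00        33.8092       101.4275         405.7100
  4        45.00        30.7356       122.9424         614.7121
  5        45.00        27.9415       139.7073         838.2438
  6        45.00        25.4013       152.4080       1,066.8557
  7     2,045.00     1,049.4084     7,345.8585      58,766.8677
  Σ                  1,245.3951     7,977.6329      61,997.3480
P = 1,245.3951; D_Mac = 6.40570 yrs; D_mod = 5.82337 yrs; C = 41.14154.
Duration effect: -5.82337 × (+0.024) = -0.139761
Convexity effect: 0.5 × 41.14154 × (0.024)² = +0.0118488
ΔP/P ≈ -0.139761 + 0.0118488 = -0.127912 = -12.7912%.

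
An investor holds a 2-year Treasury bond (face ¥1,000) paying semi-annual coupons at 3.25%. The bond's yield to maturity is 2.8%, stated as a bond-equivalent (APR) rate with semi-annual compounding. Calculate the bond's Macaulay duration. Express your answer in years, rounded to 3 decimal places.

1.953 years

Periodic yield y = 0.014. Discount each cash flow and weight by its period:
  t   CF        PV=CF/(1+0.014)^t    t·PV
  1        16.25        16.0256        16.0256
  2        16.25        15.8044        31.6088
  3        16.25        15.5862        46.7585
  4     1,016.25       961.2774     3,845.1097
  Σ                  1,008.6936     3,939.5026
Price P = Σ PV = 1,008.6936.
Macaulay duration = Σ(t·PV) / P = 3,939.5026 / 1,008.6936 = 3.90555 half-year periods.
In years: 3.90555 / 2 = 1.95277 years.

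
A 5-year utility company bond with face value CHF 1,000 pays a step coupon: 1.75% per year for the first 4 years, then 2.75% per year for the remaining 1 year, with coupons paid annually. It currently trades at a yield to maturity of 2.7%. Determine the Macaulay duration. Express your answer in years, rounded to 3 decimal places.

Periodic yield y = 0.027. Discount each cash flow and weight by its year:
  t   CF        PV=CF/(1+0.027)^t    t·PV
  1        17.50        17.0399        17.0399
  2        17.50        16.5919        33.1839
  3        17.50        16.1557        48.4672
  4        17.50        15.7310        62.9240
  5     1,027.50       899.3518     4,496.7590
  Σ                    964.8704     4,658.3740
Price P = Σ PV = 964.8704.
Macaulay duration = Σ(t·PV) / P = 4,658.3740 / 964.8704 = 4.82798 years.

4.828 years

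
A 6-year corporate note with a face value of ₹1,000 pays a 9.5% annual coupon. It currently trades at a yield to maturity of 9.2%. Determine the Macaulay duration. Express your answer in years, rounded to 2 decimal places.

Periodic yield y = 0.092. Discount each cash flow and weight by its year:
  t   CF        PV=CF/(1+0.092)^t    t·PV
  1        95.00        86.9963        86.9963
  2        95.00        79.6670       159.3340
  3        95.00        72.9551       218.8653
  4        95.00        66.8087       267.2348
  5        95.00        61.1801       305.9007
  6     1,095.00       645.7706     3,874.6238
  Σ                  1,013.3779     4,912.9549
Price P = Σ PV = 1,013.3779.
Macaulay duration = Σ(t·PV) / P = 4,912.9549 / 1,013.3779 = 4.84810 years.

4.85 years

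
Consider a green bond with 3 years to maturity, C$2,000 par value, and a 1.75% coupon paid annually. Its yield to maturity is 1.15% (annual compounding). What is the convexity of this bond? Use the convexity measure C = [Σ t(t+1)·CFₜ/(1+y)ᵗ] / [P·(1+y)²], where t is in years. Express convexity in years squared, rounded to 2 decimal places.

With y = 0.0115:
  t   CF        PV=CF/(1+0.0115)^t    t·PV        t(t+1)·PV
  1        35.00        34.6021        34.6021          69.2042
  2        35.00        34.2087        68.4174         205.2521
  3     2,035.00     1,966.3768     5,899.1305      23,596.5222
  Σ                  2,035.1876     6,002.1500      23,870.9784
P = 2,035.1876.
Convexity = Σ t(t+1)·PV / [P·(1+y)²] = 23,870.9784 / (2,035.1876 × 1.023132) = 11.46394.

11.46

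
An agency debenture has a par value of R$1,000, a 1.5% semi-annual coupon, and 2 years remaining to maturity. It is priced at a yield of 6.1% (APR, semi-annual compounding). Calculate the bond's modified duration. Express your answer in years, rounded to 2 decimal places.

Periodic yield y = 0.0305. First find Macaulay duration:
  t   CF        PV=CF/(1+0.0305)^t    t·PV
  1         7.50         7.2780         7.2780
  2         7.50         7.0626        14.1252
  3         7.50         6.8536        20.5607
  4     1,007.50       893.4147     3,573.6586
  Σ                    914.6089     3,615.6226
P = 914.6089; Macaulay duration = 3,615.6226 / 914.6089 = 3.95319 half-year periods = 1.97659 years.
Modified duration = D_Mac / (1 + y) = 1.97659 / 1.0305 = 1.91809 years.

1.92 years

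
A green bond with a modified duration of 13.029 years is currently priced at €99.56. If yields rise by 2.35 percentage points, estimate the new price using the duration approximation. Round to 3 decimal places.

€69.077

Duration approximation: ΔP/P ≈ -D_mod · Δy = -13.029 × (+0.0235) = -0.3061815.
New price ≈ 99.56 × (1 - 0.3061815) = 69.07656986.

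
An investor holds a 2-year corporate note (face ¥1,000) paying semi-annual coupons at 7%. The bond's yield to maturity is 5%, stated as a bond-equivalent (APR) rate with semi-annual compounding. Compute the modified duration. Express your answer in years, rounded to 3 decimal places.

Periodic yield y = 0.025. First find Macaulay duration:
  t   CF        PV=CF/(1+0.025)^t    t·PV
  1        35.00        34.1463        34.1463
  2        35.00        33.3135        66.6270
  3        35.00        32.5010        97.5029
  4     1,035.00       937.6589     3,750.6357
  Σ                  1,037.6197     3,948.9120
P = 1,037.6197; Macaulay duration = 3,948.9120 / 1,037.6197 = 3.80574 half-year periods = 1.90287 years.
Modified duration = D_Mac / (1 + y) = 1.90287 / 1.025 = 1.85646 years.

1.856 years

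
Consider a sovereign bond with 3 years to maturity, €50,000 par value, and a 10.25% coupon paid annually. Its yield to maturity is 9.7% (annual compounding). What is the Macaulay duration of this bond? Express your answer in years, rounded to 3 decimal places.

Periodic yield y = 0.097. Discount each cash flow and weight by its year:
  t   CF        PV=CF/(1+0.097)^t    t·PV
  1     5,125.00     4,671.8323     4,671.8323
  2     5,125.00     4,258.7350     8,517.4700
  3    55,125.00    41,756.9452   125,270.8356
  Σ                 50,687.5125   138,460.1379
Price P = Σ PV = 50,687.5125.
Macaulay duration = Σ(t·PV) / P = 138,460.1379 / 50,687.5125 = 2.73164 years.

2.732 years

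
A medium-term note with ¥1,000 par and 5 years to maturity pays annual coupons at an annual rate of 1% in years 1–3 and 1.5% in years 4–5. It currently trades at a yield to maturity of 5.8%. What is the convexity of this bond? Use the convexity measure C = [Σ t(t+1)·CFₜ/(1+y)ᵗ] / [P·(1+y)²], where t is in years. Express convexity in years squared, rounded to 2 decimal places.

With y = 0.058:
  t   CF        PV=CF/(1+0.058)^t    t·PV        t(t+1)·PV
  1        10.00         9.4518         9.4518          18.9036
  2        10.00         8.9336        17.8673          53.6019
  3        10.00         8.4439        25.3317         101.3268
  4        15.00        11.9715        47.8860         239.4300
  5     1,015.00       765.6631     3,828.3154      22,969.8923
  Σ                    804.4639     3,928.8522      23,383.1545
P = 804.4639.
Convexity = Σ t(t+1)·PV / [P·(1+y)²] = 23,383.1545 / (804.4639 × 1.119364) = 25.96720.

25.97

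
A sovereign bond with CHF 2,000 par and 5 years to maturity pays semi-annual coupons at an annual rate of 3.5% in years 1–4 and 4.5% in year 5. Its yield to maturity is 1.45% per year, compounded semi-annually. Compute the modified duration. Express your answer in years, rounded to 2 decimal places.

Periodic yield y = 0.00725. First find Macaulay duration:
  t   CF        PV=CF/(1+0.00725)^t    t·PV
  1        35.00        34.7481        34.7481
  2        35.00        34.4980        68.9959
  3        35.00        34.2497       102.7490
  4        35.00        34.0031       136.0125
  5        35.00        33.7584       168.7919
  6        35.00        33.5154       201.0924
  7        35.00        33.2742       232.9191
  8        35.00        33.0347       264.2773
  9        45.00        42.1674       379.5068
  10    2,045.00     1,902.4820    19,024.8198
  Σ                  2,215.7308    20,613.9128
P = 2,215.7308; Macaulay duration = 20,613.9128 / 2,215.7308 = 9.30344 half-year periods = 4.65172 years.
Modified duration = D_Mac / (1 + y) = 4.65172 / 1.00725 = 4.61824 years.

4.62 years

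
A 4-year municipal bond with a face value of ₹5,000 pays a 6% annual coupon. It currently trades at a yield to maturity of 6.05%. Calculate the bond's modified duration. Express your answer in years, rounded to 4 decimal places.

3.4632 years

Periodic yield y = 0.0605. First find Macaulay duration:
  t   CF        PV=CF/(1+0.0605)^t    t·PV
  1       300.00       282.8854       282.8854
  2       300.00       266.7472       533.4944
  3       300.00       251.5297       754.5890
  4     5,300.00     4,190.1848    16,760.7392
  Σ                  4,991.3471    18,331.7082
P = 4,991.3471; Macaulay duration = 18,331.7082 / 4,991.3471 = 3.67270 years.
Modified duration = D_Mac / (1 + y) = 3.67270 / 1.0605 = 3.46318 years.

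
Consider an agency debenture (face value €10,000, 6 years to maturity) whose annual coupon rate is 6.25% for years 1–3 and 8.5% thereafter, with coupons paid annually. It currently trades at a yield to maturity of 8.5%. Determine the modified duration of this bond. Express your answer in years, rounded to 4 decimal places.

4.7219 years

Periodic yield y = 0.085. First find Macaulay duration:
  t   CF        PV=CF/(1+0.085)^t    t·PV
  1       625.00       576.0369       576.0369
  2       625.00       530.9096     1,061.8191
  3       625.00       489.3176     1,467.9527
  4       850.00       613.3381     2,453.3526
  5       850.00       565.2886     2,826.4430
  6    10,850.00     6,650.4542    39,902.7254
  Σ                  9,425.3450    48,288.3297
P = 9,425.3450; Macaulay duration = 48,288.3297 / 9,425.3450 = 5.12324 years.
Modified duration = D_Mac / (1 + y) = 5.12324 / 1.085 = 4.72188 years.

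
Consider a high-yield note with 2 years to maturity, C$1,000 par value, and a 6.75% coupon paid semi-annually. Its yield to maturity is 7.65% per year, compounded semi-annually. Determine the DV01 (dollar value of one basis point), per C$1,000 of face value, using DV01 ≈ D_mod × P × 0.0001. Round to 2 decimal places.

C$0.18

Periodic yield y = 0.03825.
  t   CF        PV=CF/(1+0.03825)^t    t·PV
  1        33.75        32.5066        32.5066
  2        33.75        31.3091        62.6181
  3        33.75        30.1556        90.4668
  4     1,033.75       889.6266     3,558.5064
  Σ                    983.5979     3,744.0979
P = 983.5979; D_Mac = 3.80653 half-year periods = 1.90327 yrs; D_mod = 1.83315 yrs.
DV01 ≈ 1.83315 × 983.5979 × 0.0001 = 0.180308.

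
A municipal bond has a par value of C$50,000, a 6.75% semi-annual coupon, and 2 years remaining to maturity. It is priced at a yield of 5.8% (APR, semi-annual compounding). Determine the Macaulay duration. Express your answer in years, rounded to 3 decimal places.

Periodic yield y = 0.029. Discount each cash flow and weight by its period:
  t   CF        PV=CF/(1+0.029)^t    t·PV
  1     1,687.50     1,639.9417     1,639.9417
  2     1,687.50     1,593.7237     3,187.4474
  3     1,687.50     1,548.8083     4,646.4248
  4    51,687.50    46,102.4524   184,409.8095
  Σ                 50,884.9260   193,883.6234
Price P = Σ PV = 50,884.9260.
Macaulay duration = Σ(t·PV) / P = 193,883.6234 / 50,884.9260 = 3.81024 half-year periods.
In years: 3.81024 / 2 = 1.90512 years.

1.905 years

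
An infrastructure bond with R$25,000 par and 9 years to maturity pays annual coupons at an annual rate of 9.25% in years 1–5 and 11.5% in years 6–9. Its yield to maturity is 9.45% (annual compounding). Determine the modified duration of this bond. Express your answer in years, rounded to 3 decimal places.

5.947 years

Periodic yield y = 0.0945. First find Macaulay duration:
  t   CF        PV=CF/(1+0.0945)^t    t·PV
  1     2,312.50     2,112.8369     2,112.8369
  2     2,312.50     1,930.4129     3,860.8258
  3     2,312.50     1,763.7395     5,291.2185
  4     2,312.50     1,611.4568     6,445.8274
  5     2,312.50     1,472.3224     7,361.6119
  6     2,875.00     1,672.4119    10,034.4715
  7     2,875.00     1,528.0145    10,696.1018
  8     2,875.00     1,396.0846    11,168.6764
  9    27,875.00    12,367.2455   111,305.2097
  Σ                 25,854.5251   168,276.7799
P = 25,854.5251; Macaulay duration = 168,276.7799 / 25,854.5251 = 6.50860 years.
Modified duration = D_Mac / (1 + y) = 6.50860 / 1.0945 = 5.94664 years.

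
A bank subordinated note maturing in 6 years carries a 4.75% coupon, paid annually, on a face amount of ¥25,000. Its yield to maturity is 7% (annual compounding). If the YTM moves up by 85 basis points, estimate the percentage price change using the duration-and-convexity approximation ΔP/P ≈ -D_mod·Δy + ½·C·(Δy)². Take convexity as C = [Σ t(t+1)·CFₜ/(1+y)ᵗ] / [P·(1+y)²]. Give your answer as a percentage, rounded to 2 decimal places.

With y = 0.07:
  t   CF        PV=CF/(1+0.07)^t    t·PV        t(t+1)·PV
  1     1,187.50     1,109.8131     1,109.8131       2,219.6262
  2     1,187.50     1,037.2085     2,074.4170       6,223.2509
  3     1,187.50       969.3537     2,908.0612      11,632.2447
  4     1,187.50       905.9381     3,623.7523      18,118.7613
  5     1,187.50       846.6711     4,233.3554      25,400.1326
  6    26,187.50    17,449.8370   104,699.0219     732,893.1534
  Σ                 22,318.8214   118,648.4209     796,487.1692
P = 22,318.8214; D_Mac = 5.31607 yrs; D_mod = 4.96829 yrs; C = 31.17023.
Duration effect: -4.96829 × (+0.0085) = -0.042230
Convexity effect: 0.5 × 31.17023 × (0.0085)² = +0.0011260
ΔP/P ≈ -0.042230 + 0.0011260 = -0.041104 = -4.1104%.

-4.11%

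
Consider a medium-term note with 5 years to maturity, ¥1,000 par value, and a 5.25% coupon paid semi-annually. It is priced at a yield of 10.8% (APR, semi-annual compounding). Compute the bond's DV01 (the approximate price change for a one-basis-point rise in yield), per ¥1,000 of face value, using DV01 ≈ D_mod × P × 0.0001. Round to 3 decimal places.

¥0.328

Periodic yield y = 0.054.
  t   CF        PV=CF/(1+0.054)^t    t·PV
  1        26.25        24.9051        24.9051
  2        26.25        23.6291        47.2583
  3        26.25        22.4185        67.2556
  4        26.25        21.2700        85.0799
  5        26.25        20.1802       100.9012
  6        26.25        19.1463       114.8780
  7        26.25        18.1654       127.1578
  8        26.25        17.2347       137.8778
  9        26.25        16.3517       147.1656
  10    1,026.25       606.5227     6,065.2270
  Σ                    789.8239     6,917.7064
P = 789.8239; D_Mac = 8.75854 half-year periods = 4.37927 yrs; D_mod = 4.15491 yrs.
DV01 ≈ 4.15491 × 789.8239 × 0.0001 = 0.328164.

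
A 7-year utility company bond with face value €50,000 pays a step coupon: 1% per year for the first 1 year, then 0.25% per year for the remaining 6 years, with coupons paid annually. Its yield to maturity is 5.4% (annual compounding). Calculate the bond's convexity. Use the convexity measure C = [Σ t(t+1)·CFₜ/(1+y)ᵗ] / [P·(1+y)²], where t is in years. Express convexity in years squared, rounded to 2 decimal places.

With y = 0.054:
  t   CF        PV=CF/(1+0.054)^t    t·PV        t(t+1)·PV
  1       500.00       474.3833       474.3833         948.7666
  2       125.00       112.5198       225.0395         675.1186
  3       125.00       106.7550       320.2650       1,281.0599
  4       125.00       101.2856       405.1423       2,025.7114
  5       125.00        96.0964       480.4818       2,882.8909
  6       125.00        91.1730       547.0381       3,829.2669
  7    50,125.00    34,687.2691   242,810.8837   1,942,487.0694
  Σ                 35,669.4821   245,263.2337   1,954,129.8836
P = 35,669.4821.
Convexity = Σ t(t+1)·PV / [P·(1+y)²] = 1,954,129.8836 / (35,669.4821 × 1.110916) = 49.31459.

49.31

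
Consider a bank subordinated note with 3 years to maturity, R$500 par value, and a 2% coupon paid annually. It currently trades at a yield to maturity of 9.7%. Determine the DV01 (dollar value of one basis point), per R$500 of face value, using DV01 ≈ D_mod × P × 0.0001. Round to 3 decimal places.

R$0.108

Periodic yield y = 0.097.
  t   CF        PV=CF/(1+0.097)^t    t·PV
  1        10.00         9.1158         9.1158
  2        10.00         8.3097        16.6195
  3       510.00       386.3228     1,158.9683
  Σ                    403.7483     1,184.7035
P = 403.7483; D_Mac = 2.93426 yrs; D_mod = 2.67481 yrs.
DV01 ≈ 2.67481 × 403.7483 × 0.0001 = 0.107995.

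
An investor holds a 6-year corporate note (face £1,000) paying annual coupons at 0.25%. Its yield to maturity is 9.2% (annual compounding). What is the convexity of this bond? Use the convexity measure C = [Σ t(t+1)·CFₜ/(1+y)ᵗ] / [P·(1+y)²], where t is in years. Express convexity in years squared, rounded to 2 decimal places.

34.83

With y = 0.092:
  t   CF        PV=CF/(1+0.092)^t    t·PV        t(t+1)·PV
  1         2.50         2.2894         2.2894           4.5788
  2         2.50         2.0965         4.1930          12.5790
  3         2.50         1.9199         5.7596          23.0385
  4         2.50         1.7581         7.0325          35.1625
  5         2.50         1.6100         8.0500          48.3001
  6     1,002.50       591.2192     3,547.3154      24,831.2076
  Σ                    600.8931     3,574.6399      24,954.8664
P = 600.8931.
Convexity = Σ t(t+1)·PV / [P·(1+y)²] = 24,954.8664 / (600.8931 × 1.192464) = 34.82673.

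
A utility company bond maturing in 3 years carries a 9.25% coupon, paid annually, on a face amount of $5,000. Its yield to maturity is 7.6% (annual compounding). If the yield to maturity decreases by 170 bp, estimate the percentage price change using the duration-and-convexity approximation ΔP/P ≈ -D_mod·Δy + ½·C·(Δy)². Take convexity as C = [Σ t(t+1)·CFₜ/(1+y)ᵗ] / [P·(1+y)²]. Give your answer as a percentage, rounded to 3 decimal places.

+4.492%

With y = 0.076:
  t   CF        PV=CF/(1+0.076)^t    t·PV        t(t+1)·PV
  1       462.50       429.8327       429.8327         859.6654
  2       462.50       399.4728       798.9456       2,396.8367
  3     5,462.50     4,384.8489    13,154.5468      52,618.1872
  Σ                  5,214.1544    14,383.3251      55,874.6894
P = 5,214.1544; D_Mac = 2.75852 yrs; D_mod = 2.56368 yrs; C = 9.25565.
Duration effect: -2.56368 × (-0.017) = +0.043582
Convexity effect: 0.5 × 9.25565 × (-0.017)² = +0.0013374
ΔP/P ≈ +0.043582 + 0.0013374 = +0.044920 = +4.4920%.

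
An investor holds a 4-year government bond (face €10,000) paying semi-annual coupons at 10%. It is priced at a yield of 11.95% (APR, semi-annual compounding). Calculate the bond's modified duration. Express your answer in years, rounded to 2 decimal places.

3.18 years

Periodic yield y = 0.05975. First find Macaulay duration:
  t   CF        PV=CF/(1+0.05975)^t    t·PV
  1       500.00       471.8094       471.8094
  2       500.00       445.2082       890.4164
  3       500.00       420.1068     1,260.3205
  4       500.00       396.4207     1,585.6827
  5       500.00       374.0700     1,870.3500
  6       500.00       352.9795     2,117.8769
  7       500.00       333.0781     2,331.5464
  8    10,500.00     6,600.2730    52,802.1838
  Σ                  9,393.9456    63,330.1860
P = 9,393.9456; Macaulay duration = 63,330.1860 / 9,393.9456 = 6.74160 half-year periods = 3.37080 years.
Modified duration = D_Mac / (1 + y) = 3.37080 / 1.05975 = 3.18075 years.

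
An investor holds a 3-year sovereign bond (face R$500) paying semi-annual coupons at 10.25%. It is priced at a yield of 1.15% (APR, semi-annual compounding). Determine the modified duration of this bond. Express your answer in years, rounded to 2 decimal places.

2.69 years

Periodic yield y = 0.00575. First find Macaulay duration:
  t   CF        PV=CF/(1+0.00575)^t    t·PV
  1       25.625        25.4785        25.4785
  2       25.625        25.3328        50.6657
  3       25.625        25.1880        75.5640
  4       25.625        25.0440       100.1760
  5       25.625        24.9008       124.5041
  6      525.625       507.8504     3,047.1022
  Σ                    633.7945     3,423.4905
P = 633.7945; Macaulay duration = 3,423.4905 / 633.7945 = 5.40158 half-year periods = 2.70079 years.
Modified duration = D_Mac / (1 + y) = 2.70079 / 1.00575 = 2.68535 years.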